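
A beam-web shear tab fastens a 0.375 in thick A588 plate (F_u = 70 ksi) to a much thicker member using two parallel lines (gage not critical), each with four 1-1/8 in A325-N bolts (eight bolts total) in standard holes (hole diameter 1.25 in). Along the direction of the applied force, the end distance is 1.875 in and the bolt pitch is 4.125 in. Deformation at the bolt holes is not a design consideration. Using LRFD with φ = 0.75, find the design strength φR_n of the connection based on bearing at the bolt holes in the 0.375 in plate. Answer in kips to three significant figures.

Per bolt r_n = 1.5 l_c t F_u ≤ 3.0 d t F_u; upper limit = 3.0 × 1.125 × 0.375 × 70 = 88.59 kips.
Edge bolt: l_c = 1.875 − 1.25/2 = 1.25 in → 1.5 × 1.25 × 0.375 × 70 = 49.22 → r_n = 49.22 kips.
Interior bolts: l_c = 4.125 − 1.25 = 2.875 in → 1.5 × 2.875 × 0.375 × 70 = 113.2 → r_n = 88.59 kips.
R_n = 2 × 49.22 + 6 × 88.59 = 630 kips.
Design strength φR_n = 0.75 × 630 = 472 kips.

472 kips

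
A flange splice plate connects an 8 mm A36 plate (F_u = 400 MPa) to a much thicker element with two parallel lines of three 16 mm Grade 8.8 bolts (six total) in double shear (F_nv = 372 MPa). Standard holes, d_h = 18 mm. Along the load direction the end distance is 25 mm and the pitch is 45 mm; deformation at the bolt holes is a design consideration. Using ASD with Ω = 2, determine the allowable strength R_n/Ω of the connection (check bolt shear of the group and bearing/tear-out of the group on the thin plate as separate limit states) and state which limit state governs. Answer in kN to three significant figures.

269 kN (bearing governs)

Bolt shear: A_b = π·16²/4 = 201.1 mm²; R_n = 372 × 201.1 × 6 × 2 / 1000 = 897.5 kN → 897.5 / 2 = 449 kN.
Bearing (1.2 l_c t F_u ≤ 2.4 d t F_u): upper limit = 2.4·16·8·400 / 1000 = 122.9 kN.
  Edge l_c = 25 − 18/2 = 16 → r_n = 61.44 kN; interior l_c = 45 − 18 = 27 → r_n = 103.7 kN.
  R_n,bearing = 2·61.44 + 4·103.7 = 537.6 kN → 537.6 / 2 = 269 kN.
Bearing governs: 269 kN.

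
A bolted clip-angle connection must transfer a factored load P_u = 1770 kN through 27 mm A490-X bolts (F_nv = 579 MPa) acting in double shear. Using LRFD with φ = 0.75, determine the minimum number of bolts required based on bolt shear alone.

4 bolts

A_b = π·27²/4 = 572.6 mm².
Per-bolt design strength φR_n = 0.75 × 579 × 572.6 × 2 / 1000 = 497.3 kN.
n ≥ 1770 / 497.3 = 3.559 → use 4 bolts.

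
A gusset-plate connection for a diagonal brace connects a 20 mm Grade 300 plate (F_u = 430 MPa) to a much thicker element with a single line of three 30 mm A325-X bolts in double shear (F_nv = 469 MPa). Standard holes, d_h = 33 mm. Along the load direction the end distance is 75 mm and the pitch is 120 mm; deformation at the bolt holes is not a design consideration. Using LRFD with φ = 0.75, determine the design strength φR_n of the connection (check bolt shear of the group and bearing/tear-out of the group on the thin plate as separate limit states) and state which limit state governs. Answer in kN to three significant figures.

Bolt shear: A_b = π·30²/4 = 706.9 mm²; R_n = 469 × 706.9 × 3 × 2 / 1000 = 1989 kN → 0.75 × 1989 = 1490 kN.
Bearing (1.5 l_c t F_u ≤ 3.0 d t F_u): upper limit = 3.0·30·20·430 / 1000 = 774 kN.
  Edge l_c = 75 − 33/2 = 58.5 → r_n = 754.6 kN; interior l_c = 120 − 33 = 87 → r_n = 774 kN.
  R_n,bearing = 1·754.6 + 2·774 = 2303 kN → 0.75 × 2303 = 1730 kN.
Bolt shear governs: 1490 kN.

1490 kN (bolt shear governs)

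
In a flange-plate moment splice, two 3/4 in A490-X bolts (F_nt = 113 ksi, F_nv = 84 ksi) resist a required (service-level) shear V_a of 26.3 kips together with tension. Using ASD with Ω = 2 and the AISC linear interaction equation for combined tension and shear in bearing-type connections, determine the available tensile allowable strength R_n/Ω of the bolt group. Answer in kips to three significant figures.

A_b = π·0.75²/4 = 0.4418 in²; f_rv = 26.3 / (2 × 0.4418) = 29.77 ksi.
F'_nt = 1.3 F_nt − (Ω F_nt / F_nv) f_rv = 1.3·113 − (2·113/84)·29.77 = 66.82 ksi, capped at F_nt → F'_nt = 66.82 ksi.
R_n = F'_nt · A_b · n = 66.82 × 0.4418 × 2 = 59.04 kips.
Allowable strength R_n/Ω = 59.04 / 2 = 29.5 kips.

29.5 kips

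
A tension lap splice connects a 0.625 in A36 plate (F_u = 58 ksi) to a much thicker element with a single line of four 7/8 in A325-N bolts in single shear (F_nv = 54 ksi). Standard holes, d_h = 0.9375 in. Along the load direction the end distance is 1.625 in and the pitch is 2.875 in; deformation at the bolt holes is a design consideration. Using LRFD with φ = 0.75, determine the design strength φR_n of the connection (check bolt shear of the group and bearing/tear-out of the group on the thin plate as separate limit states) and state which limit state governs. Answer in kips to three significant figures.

Bolt shear: A_b = π·0.875²/4 = 0.6013 in²; R_n = 54 × 0.6013 × 4 × 1 = 129.9 kips → 0.75 × 129.9 = 97.4 kips.
Bearing (1.2 l_c t F_u ≤ 2.4 d t F_u): upper limit = 2.4·0.875·0.625·58 = 76.12 kips.
  Edge l_c = 1.625 − 0.9375/2 = 1.156 → r_n = 50.3 kips; interior l_c = 2.875 − 0.9375 = 1.938 → r_n = 76.12 kips.
  R_n,bearing = 1·50.3 + 3·76.12 = 278.7 kips → 0.75 × 278.7 = 209 kips.
Bolt shear governs: 97.4 kips.

97.4 kips (bolt shear governs)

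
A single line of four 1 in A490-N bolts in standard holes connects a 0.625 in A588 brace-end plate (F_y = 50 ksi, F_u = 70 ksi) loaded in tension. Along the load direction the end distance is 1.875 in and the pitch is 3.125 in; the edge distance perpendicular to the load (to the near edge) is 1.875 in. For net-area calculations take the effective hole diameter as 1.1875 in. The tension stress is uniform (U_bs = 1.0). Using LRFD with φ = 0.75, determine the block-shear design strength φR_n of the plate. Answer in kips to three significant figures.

Shear plane L_v = 1.875 + 3·3.125 = 11.25 in; A_gv = 11.25 × 0.625 = 7.031 in².
A_nv = (11.25 − 3.5·1.1875) × 0.625 = 4.434 in².
A_nt = (1.875 − 0.5·1.1875) × 0.625 = 0.8008 in².
0.6 F_u A_nv = 186.2 kips; 0.6 F_y A_gv = 210.9 kips → shear rupture governs the shear term.
R_n = 186.2 + 1.0 × 70 × 0.8008 = 242.3 kips.
Design strength φR_n = 0.75 × 242.3 = 182 kips.

182 kips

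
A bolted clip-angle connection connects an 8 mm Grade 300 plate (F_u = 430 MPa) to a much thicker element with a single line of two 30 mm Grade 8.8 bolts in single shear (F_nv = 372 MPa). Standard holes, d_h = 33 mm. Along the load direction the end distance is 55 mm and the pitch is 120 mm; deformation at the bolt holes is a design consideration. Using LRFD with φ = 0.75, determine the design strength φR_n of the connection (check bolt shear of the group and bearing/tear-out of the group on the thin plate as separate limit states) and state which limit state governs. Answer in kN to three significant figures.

Bolt shear: A_b = π·30²/4 = 706.9 mm²; R_n = 372 × 706.9 × 2 × 1 / 1000 = 525.9 kN → 0.75 × 525.9 = 394 kN.
Bearing (1.2 l_c t F_u ≤ 2.4 d t F_u): upper limit = 2.4·30·8·430 / 1000 = 247.7 kN.
  Edge l_c = 55 − 33/2 = 38.5 → r_n = 158.9 kN; interior l_c = 120 − 33 = 87 → r_n = 247.7 kN.
  R_n,bearing = 1·158.9 + 1·247.7 = 406.6 kN → 0.75 × 406.6 = 305 kN.
Bearing governs: 305 kN.

305 kN (bearing governs)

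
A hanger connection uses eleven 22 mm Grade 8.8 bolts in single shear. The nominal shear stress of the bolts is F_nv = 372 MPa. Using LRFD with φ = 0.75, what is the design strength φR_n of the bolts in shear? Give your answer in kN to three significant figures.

1170 kN

A_b = π × 22² / 4 = 380.1 mm².
R_n = F_nv · A_b · n · n_s = 372 × 380.1 × 11 × 1 / 1000 = 1556 kN.
Design strength φR_n = 0.75 × 1556 = 1170 kN.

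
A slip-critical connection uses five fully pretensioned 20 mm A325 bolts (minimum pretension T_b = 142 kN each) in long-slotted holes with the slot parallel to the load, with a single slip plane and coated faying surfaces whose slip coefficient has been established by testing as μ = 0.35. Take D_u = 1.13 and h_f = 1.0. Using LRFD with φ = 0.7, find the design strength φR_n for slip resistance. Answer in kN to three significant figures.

197 kN

R_n = μ · D_u · h_f · T_b · n_s · n_b = 0.35 × 1.13 × 1.0 × 142 × 1 × 5 = 280.8 kN.
Design strength φR_n = 0.7 × 280.8 = 197 kN.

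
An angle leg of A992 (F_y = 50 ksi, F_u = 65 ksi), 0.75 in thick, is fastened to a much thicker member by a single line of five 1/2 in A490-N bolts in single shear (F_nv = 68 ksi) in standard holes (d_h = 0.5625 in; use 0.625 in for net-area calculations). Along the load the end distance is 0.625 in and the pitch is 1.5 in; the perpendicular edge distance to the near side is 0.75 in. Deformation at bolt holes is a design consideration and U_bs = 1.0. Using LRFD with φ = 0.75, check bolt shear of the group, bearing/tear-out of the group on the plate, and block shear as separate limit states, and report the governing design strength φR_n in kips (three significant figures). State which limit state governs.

50.1 kips (bolt shear governs)

Bolt shear: A_b = π·0.5²/4 = 0.1963 in²; R_n = 68 × 0.1963 × 5 × 1 = 66.76 kips → 0.75 × 66.76 = 50.1 kips.
Bearing: edge l_c = 0.3438, r_n = 20.11 kips; interior l_c = 0.9375, r_n = 54.84 kips; R_n = 20.11 + 4·54.84 = 239.5 kips → 180 kips.
Block shear: A_gv = 4.969, A_nv = 2.859, A_nt = 0.3281 in²; R_n = min(0.6F_uA_nv, 0.6F_yA_gv) + U_bs·F_u·A_nt = 132.8 kips → 99.6 kips.
Bolt shear governs: 50.1 kips.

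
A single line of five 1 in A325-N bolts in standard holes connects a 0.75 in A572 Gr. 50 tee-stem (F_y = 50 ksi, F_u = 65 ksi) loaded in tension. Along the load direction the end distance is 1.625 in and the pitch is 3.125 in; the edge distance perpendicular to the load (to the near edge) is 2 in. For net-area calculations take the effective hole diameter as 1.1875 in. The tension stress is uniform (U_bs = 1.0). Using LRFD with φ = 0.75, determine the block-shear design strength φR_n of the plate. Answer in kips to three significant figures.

Shear plane L_v = 1.625 + 4·3.125 = 14.12 in; A_gv = 14.12 × 0.75 = 10.59 in².
A_nv = (14.12 − 4.5·1.1875) × 0.75 = 6.586 in².
A_nt = (2 − 0.5·1.1875) × 0.75 = 1.055 in².
0.6 F_u A_nv = 256.9 kips; 0.6 F_y A_gv = 317.8 kips → shear rupture governs the shear term.
R_n = 256.9 + 1.0 × 65 × 1.055 = 325.4 kips.
Design strength φR_n = 0.75 × 325.4 = 244 kips.

244 kips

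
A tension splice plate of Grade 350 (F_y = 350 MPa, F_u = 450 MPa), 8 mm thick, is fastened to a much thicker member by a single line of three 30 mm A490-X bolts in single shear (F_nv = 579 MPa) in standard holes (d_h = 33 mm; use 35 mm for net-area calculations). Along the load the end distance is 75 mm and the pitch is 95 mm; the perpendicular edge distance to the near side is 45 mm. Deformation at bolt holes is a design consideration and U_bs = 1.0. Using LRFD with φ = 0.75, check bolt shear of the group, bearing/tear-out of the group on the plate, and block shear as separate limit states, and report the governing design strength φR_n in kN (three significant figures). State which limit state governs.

362 kN (block shear governs)

Bolt shear: A_b = π·30²/4 = 706.9 mm²; R_n = 579 × 706.9 × 3 × 1 / 1000 = 1228 kN → 0.75 × 1228 = 921 kN.
Bearing: edge l_c = 58.5, r_n = 252.7 kN; interior l_c = 62, r_n = 259.2 kN; R_n = 252.7 + 2·259.2 = 771.1 kN → 578 kN.
Block shear: A_gv = 2120, A_nv = 1420, A_nt = 220 mm²; R_n = min(0.6F_uA_nv, 0.6F_yA_gv) + U_bs·F_u·A_nt = 482.4 kN → 362 kN.
Block shear governs: 362 kN.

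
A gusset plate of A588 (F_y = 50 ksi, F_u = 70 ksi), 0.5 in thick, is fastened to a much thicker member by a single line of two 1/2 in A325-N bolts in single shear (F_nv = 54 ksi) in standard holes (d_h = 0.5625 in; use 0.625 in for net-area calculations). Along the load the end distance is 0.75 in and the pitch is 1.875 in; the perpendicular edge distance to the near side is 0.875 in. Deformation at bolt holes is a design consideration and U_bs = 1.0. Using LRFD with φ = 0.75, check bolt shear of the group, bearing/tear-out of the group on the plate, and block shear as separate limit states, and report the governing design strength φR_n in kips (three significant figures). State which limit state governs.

Bolt shear: A_b = π·0.5²/4 = 0.1963 in²; R_n = 54 × 0.1963 × 2 × 1 = 21.21 kips → 0.75 × 21.21 = 15.9 kips.
Bearing: edge l_c = 0.4688, r_n = 19.69 kips; interior l_c = 1.312, r_n = 42 kips; R_n = 19.69 + 1·42 = 61.69 kips → 46.3 kips.
Block shear: A_gv = 1.312, A_nv = 0.8438, A_nt = 0.2812 in²; R_n = min(0.6F_uA_nv, 0.6F_yA_gv) + U_bs·F_u·A_nt = 55.12 kips → 41.3 kips.
Bolt shear governs: 15.9 kips.

15.9 kips (bolt shear governs)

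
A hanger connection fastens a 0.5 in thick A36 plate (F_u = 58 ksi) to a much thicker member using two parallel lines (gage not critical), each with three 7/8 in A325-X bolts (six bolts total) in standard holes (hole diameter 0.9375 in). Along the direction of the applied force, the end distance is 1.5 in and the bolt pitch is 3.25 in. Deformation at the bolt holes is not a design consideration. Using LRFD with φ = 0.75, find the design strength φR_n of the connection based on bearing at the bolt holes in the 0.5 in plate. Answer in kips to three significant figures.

Per bolt r_n = 1.5 l_c t F_u ≤ 3.0 d t F_u; upper limit = 3.0 × 0.875 × 0.5 × 58 = 76.12 kips.
Edge bolt: l_c = 1.5 − 0.9375/2 = 1.031 in → 1.5 × 1.031 × 0.5 × 58 = 44.86 → r_n = 44.86 kips.
Interior bolts: l_c = 3.25 − 0.9375 = 2.312 in → 1.5 × 2.312 × 0.5 × 58 = 100.6 → r_n = 76.12 kips.
R_n = 2 × 44.86 + 4 × 76.12 = 394.2 kips.
Design strength φR_n = 0.75 × 394.2 = 296 kips.

296 kips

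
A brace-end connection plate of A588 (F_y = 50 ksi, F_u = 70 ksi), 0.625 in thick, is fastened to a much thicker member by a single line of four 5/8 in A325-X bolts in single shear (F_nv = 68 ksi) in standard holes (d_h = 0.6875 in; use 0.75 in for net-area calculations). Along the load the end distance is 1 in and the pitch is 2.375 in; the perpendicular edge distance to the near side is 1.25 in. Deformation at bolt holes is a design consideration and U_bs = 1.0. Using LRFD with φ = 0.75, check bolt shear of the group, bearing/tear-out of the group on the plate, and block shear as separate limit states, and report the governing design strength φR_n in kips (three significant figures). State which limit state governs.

62.6 kips (bolt shear governs)

Bolt shear: A_b = π·0.625²/4 = 0.3068 in²; R_n = 68 × 0.3068 × 4 × 1 = 83.45 kips → 0.75 × 83.45 = 62.6 kips.
Bearing: edge l_c = 0.6562, r_n = 34.45 kips; interior l_c = 1.688, r_n = 65.62 kips; R_n = 34.45 + 3·65.62 = 231.3 kips → 173 kips.
Block shear: A_gv = 5.078, A_nv = 3.438, A_nt = 0.5469 in²; R_n = min(0.6F_uA_nv, 0.6F_yA_gv) + U_bs·F_u·A_nt = 182.7 kips → 137 kips.
Bolt shear governs: 62.6 kips.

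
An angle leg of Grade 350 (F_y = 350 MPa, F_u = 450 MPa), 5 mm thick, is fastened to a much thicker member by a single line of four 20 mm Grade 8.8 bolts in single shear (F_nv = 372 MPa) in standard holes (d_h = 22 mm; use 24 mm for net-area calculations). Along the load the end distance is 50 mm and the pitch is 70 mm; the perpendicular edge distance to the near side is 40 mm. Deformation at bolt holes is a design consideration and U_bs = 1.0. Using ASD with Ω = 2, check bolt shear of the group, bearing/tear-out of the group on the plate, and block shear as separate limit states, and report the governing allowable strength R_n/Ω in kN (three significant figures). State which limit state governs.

150 kN (block shear governs)

Bolt shear: A_b = π·20²/4 = 314.2 mm²; R_n = 372 × 314.2 × 4 × 1 / 1000 = 467.5 kN → 467.5 / 2 = 234 kN.
Bearing: edge l_c = 39, r_n = 105.3 kN; interior l_c = 48, r_n = 108 kN; R_n = 105.3 + 3·108 = 429.3 kN → 215 kN.
Block shear: A_gv = 1300, A_nv = 880, A_nt = 140 mm²; R_n = min(0.6F_uA_nv, 0.6F_yA_gv) + U_bs·F_u·A_nt = 300.6 kN → 150 kN.
Block shear governs: 150 kN.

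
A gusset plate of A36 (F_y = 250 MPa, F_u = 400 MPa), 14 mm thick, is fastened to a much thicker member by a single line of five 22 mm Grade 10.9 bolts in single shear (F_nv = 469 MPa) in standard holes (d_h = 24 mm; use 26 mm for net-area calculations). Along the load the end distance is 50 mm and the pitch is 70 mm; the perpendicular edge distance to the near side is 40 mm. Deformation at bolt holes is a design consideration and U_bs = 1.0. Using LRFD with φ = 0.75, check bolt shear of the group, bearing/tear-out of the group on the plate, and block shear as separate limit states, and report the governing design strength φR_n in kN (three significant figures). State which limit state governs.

Bolt shear: A_b = π·22²/4 = 380.1 mm²; R_n = 469 × 380.1 × 5 × 1 / 1000 = 891.4 kN → 0.75 × 891.4 = 669 kN.
Bearing: edge l_c = 38, r_n = 255.4 kN; interior l_c = 46, r_n = 295.7 kN; R_n = 255.4 + 4·295.7 = 1438 kN → 1080 kN.
Block shear: A_gv = 4620, A_nv = 2982, A_nt = 378 mm²; R_n = min(0.6F_uA_nv, 0.6F_yA_gv) + U_bs·F_u·A_nt = 844.2 kN → 633 kN.
Block shear governs: 633 kN.

633 kN (block shear governs)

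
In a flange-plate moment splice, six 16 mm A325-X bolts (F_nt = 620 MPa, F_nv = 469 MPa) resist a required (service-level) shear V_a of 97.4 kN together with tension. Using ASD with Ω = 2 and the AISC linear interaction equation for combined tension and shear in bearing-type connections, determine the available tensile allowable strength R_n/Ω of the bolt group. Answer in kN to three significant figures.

A_b = π·16²/4 = 201.1 mm²; f_rv = 97.4 × 1000 / (6 × 201.1) = 80.74 MPa.
F'_nt = 1.3 F_nt − (Ω F_nt / F_nv) f_rv = 1.3·620 − (2·620/469)·80.74 = 592.5 MPa, capped at F_nt → F'_nt = 592.5 MPa.
R_n = F'_nt · A_b · n = 592.5 × 201.1 × 6 / 1000 = 714.8 kN.
Allowable strength R_n/Ω = 714.8 / 2 = 357 kN.

357 kN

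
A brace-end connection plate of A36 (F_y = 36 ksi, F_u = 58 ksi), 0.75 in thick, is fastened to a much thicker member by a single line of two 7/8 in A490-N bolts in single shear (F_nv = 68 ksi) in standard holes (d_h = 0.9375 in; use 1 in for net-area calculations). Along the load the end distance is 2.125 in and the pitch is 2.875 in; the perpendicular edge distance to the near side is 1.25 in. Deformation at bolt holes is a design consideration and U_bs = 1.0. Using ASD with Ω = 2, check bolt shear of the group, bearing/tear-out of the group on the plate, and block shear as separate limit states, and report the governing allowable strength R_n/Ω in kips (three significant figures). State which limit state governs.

40.9 kips (bolt shear governs)

Bolt shear: A_b = π·0.875²/4 = 0.6013 in²; R_n = 68 × 0.6013 × 2 × 1 = 81.78 kips → 81.78 / 2 = 40.9 kips.
Bearing: edge l_c = 1.656, r_n = 86.46 kips; interior l_c = 1.938, r_n = 91.35 kips; R_n = 86.46 + 1·91.35 = 177.8 kips → 88.9 kips.
Block shear: A_gv = 3.75, A_nv = 2.625, A_nt = 0.5625 in²; R_n = min(0.6F_uA_nv, 0.6F_yA_gv) + U_bs·F_u·A_nt = 113.6 kips → 56.8 kips.
Bolt shear governs: 40.9 kips.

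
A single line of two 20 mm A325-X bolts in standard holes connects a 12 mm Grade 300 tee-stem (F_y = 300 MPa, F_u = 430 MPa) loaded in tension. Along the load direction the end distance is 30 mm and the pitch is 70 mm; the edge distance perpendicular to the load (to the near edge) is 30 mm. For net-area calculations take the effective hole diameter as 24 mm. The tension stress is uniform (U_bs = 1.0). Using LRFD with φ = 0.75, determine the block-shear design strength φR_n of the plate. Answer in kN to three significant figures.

Shear plane L_v = 30 + 1·70 = 100 mm; A_gv = 100 × 12 = 1200 mm².
A_nv = (100 − 1.5·24) × 12 = 768 mm².
A_nt = (30 − 0.5·24) × 12 = 216 mm².
0.6 F_u A_nv = 198.1 kN; 0.6 F_y A_gv = 216 kN → shear rupture governs the shear term.
R_n = 198.1 + 1.0 × 430 × 216 / 1000 = 291 kN.
Design strength φR_n = 0.75 × 291 = 218 kN.

218 kN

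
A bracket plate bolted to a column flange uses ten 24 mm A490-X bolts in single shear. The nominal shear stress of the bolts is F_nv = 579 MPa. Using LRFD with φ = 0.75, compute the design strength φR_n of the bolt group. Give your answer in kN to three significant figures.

A_b = π × 24² / 4 = 452.4 mm².
R_n = F_nv · A_b · n · n_s = 579 × 452.4 × 10 × 1 / 1000 = 2619 kN.
Design strength φR_n = 0.75 × 2619 = 1960 kN.

1960 kN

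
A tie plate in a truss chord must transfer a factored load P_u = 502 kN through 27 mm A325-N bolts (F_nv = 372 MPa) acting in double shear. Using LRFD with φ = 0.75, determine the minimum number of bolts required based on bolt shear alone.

2 bolts

A_b = π·27²/4 = 572.6 mm².
Per-bolt design strength φR_n = 0.75 × 372 × 572.6 × 2 / 1000 = 319.5 kN.
n ≥ 502 / 319.5 = 1.571 → use 2 bolts.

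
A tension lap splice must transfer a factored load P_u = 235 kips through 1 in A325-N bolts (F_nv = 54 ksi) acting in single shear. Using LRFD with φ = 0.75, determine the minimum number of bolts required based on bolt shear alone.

8 bolts

A_b = π·1²/4 = 0.7854 in².
Per-bolt design strength φR_n = 0.75 × 54 × 0.7854 × 1 = 31.81 kips.
n ≥ 235 / 31.81 = 7.388 → use 8 bolts.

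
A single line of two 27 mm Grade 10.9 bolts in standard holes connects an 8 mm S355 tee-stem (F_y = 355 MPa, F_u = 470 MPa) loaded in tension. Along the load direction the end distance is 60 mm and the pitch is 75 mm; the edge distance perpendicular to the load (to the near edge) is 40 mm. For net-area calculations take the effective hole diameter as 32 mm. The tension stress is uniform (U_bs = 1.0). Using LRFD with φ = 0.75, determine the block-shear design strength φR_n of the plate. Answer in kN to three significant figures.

215 kN

Shear plane L_v = 60 + 1·75 = 135 mm; A_gv = 135 × 8 = 1080 mm².
A_nv = (135 − 1.5·32) × 8 = 696 mm².
A_nt = (40 − 0.5·32) × 8 = 192 mm².
0.6 F_u A_nv = 196.3 kN; 0.6 F_y A_gv = 230 kN → shear rupture governs the shear term.
R_n = 196.3 + 1.0 × 470 × 192 / 1000 = 286.5 kN.
Design strength φR_n = 0.75 × 286.5 = 215 kN.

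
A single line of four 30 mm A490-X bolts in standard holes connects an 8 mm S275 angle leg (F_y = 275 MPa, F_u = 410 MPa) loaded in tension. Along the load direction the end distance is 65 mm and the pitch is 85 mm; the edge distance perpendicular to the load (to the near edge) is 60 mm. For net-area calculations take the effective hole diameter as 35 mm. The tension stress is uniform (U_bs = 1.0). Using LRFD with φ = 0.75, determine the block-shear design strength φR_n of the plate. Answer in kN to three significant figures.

Shear plane L_v = 65 + 3·85 = 320 mm; A_gv = 320 × 8 = 2560 mm².
A_nv = (320 − 3.5·35) × 8 = 1580 mm².
A_nt = (60 − 0.5·35) × 8 = 340 mm².
0.6 F_u A_nv = 388.7 kN; 0.6 F_y A_gv = 422.4 kN → shear rupture governs the shear term.
R_n = 388.7 + 1.0 × 410 × 340 / 1000 = 528.1 kN.
Design strength φR_n = 0.75 × 528.1 = 396 kN.

396 kN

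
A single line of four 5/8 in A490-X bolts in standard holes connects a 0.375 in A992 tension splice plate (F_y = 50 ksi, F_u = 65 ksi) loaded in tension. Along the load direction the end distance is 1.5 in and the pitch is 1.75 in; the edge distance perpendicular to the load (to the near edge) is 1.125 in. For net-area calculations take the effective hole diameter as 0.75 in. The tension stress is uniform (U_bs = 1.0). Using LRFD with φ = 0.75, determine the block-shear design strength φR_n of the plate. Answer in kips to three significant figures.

59 kips

Shear plane L_v = 1.5 + 3·1.75 = 6.75 in; A_gv = 6.75 × 0.375 = 2.531 in².
A_nv = (6.75 − 3.5·0.75) × 0.375 = 1.547 in².
A_nt = (1.125 − 0.5·0.75) × 0.375 = 0.2812 in².
0.6 F_u A_nv = 60.33 kips; 0.6 F_y A_gv = 75.94 kips → shear rupture governs the shear term.
R_n = 60.33 + 1.0 × 65 × 0.2812 = 78.61 kips.
Design strength φR_n = 0.75 × 78.61 = 59 kips.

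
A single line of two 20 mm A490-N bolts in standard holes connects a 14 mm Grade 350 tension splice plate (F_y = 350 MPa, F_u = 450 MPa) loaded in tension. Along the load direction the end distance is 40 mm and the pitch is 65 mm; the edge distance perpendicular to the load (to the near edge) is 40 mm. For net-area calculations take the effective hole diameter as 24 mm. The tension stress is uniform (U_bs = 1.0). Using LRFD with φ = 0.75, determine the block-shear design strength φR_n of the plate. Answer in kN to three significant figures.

Shear plane L_v = 40 + 1·65 = 105 mm; A_gv = 105 × 14 = 1470 mm².
A_nv = (105 − 1.5·24) × 14 = 966 mm².
A_nt = (40 − 0.5·24) × 14 = 392 mm².
0.6 F_u A_nv = 260.8 kN; 0.6 F_y A_gv = 308.7 kN → shear rupture governs the shear term.
R_n = 260.8 + 1.0 × 450 × 392 / 1000 = 437.2 kN.
Design strength φR_n = 0.75 × 437.2 = 328 kN.

328 kN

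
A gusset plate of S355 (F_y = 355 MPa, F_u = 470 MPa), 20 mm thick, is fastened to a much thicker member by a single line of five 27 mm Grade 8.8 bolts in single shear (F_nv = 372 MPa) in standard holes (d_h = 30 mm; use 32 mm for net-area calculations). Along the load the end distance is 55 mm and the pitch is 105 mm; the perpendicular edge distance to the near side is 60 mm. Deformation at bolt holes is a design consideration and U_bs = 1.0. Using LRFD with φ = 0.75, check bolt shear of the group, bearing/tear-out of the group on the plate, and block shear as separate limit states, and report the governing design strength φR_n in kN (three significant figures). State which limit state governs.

799 kN (bolt shear governs)

Bolt shear: A_b = π·27²/4 = 572.6 mm²; R_n = 372 × 572.6 × 5 × 1 / 1000 = 1065 kN → 0.75 × 1065 = 799 kN.
Bearing: edge l_c = 40, r_n = 451.2 kN; interior l_c = 75, r_n = 609.1 kN; R_n = 451.2 + 4·609.1 = 2888 kN → 2170 kN.
Block shear: A_gv = 9500, A_nv = 6620, A_nt = 880 mm²; R_n = min(0.6F_uA_nv, 0.6F_yA_gv) + U_bs·F_u·A_nt = 2280 kN → 1710 kN.
Bolt shear governs: 799 kN.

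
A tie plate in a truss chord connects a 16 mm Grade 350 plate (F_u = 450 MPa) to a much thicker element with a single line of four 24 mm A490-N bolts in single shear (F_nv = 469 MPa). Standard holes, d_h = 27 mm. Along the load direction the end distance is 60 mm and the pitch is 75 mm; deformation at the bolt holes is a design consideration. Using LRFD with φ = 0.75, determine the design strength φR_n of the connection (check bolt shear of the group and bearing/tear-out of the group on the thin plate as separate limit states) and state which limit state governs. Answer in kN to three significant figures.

Bolt shear: A_b = π·24²/4 = 452.4 mm²; R_n = 469 × 452.4 × 4 × 1 / 1000 = 848.7 kN → 0.75 × 848.7 = 637 kN.
Bearing (1.2 l_c t F_u ≤ 2.4 d t F_u): upper limit = 2.4·24·16·450 / 1000 = 414.7 kN.
  Edge l_c = 60 − 27/2 = 46.5 → r_n = 401.8 kN; interior l_c = 75 − 27 = 48 → r_n = 414.7 kN.
  R_n,bearing = 1·401.8 + 3·414.7 = 1646 kN → 0.75 × 1646 = 1230 kN.
Bolt shear governs: 637 kN.

637 kN (bolt shear governs)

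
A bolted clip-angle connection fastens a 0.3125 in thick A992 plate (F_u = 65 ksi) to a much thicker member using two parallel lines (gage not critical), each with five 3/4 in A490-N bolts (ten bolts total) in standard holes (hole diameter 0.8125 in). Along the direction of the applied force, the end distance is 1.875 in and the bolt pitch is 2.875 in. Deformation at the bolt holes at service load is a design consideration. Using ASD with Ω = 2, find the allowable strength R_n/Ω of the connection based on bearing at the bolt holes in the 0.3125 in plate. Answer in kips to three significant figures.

182 kips

Per bolt r_n = 1.2 l_c t F_u ≤ 2.4 d t F_u; upper limit = 2.4 × 0.75 × 0.3125 × 65 = 36.56 kips.
Edge bolt: l_c = 1.875 − 0.8125/2 = 1.469 in → 1.2 × 1.469 × 0.3125 × 65 = 35.8 → r_n = 35.8 kips.
Interior bolts: l_c = 2.875 − 0.8125 = 2.062 in → 1.2 × 2.062 × 0.3125 × 65 = 50.27 → r_n = 36.56 kips.
R_n = 2 × 35.8 + 8 × 36.56 = 364.1 kips.
Allowable strength R_n/Ω = 364.1 / 2 = 182 kips.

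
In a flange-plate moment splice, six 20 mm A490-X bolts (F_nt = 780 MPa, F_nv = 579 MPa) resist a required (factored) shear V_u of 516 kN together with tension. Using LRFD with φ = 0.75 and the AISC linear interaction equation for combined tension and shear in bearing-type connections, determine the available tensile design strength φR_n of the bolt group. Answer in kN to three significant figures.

A_b = π·20²/4 = 314.2 mm²; f_rv = 516 × 1000 / (6 × 314.2) = 273.7 MPa.
F'_nt = 1.3 F_nt − (F_nt / φF_nv) f_rv = 1.3·780 − (780/(0.75·579))·273.7 = 522.3 MPa, capped at F_nt → F'_nt = 522.3 MPa.
R_n = F'_nt · A_b · n = 522.3 × 314.2 × 6 / 1000 = 984.5 kN.
Design strength φR_n = 0.75 × 984.5 = 738 kN.

738 kN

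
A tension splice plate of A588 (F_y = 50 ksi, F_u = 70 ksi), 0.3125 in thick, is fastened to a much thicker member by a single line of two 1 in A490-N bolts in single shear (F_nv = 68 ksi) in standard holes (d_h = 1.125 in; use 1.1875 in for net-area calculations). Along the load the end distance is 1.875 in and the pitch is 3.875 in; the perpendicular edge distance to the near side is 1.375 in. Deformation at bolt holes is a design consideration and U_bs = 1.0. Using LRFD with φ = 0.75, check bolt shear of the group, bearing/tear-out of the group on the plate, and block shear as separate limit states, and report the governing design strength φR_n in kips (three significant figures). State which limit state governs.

Bolt shear: A_b = π·1²/4 = 0.7854 in²; R_n = 68 × 0.7854 × 2 × 1 = 106.8 kips → 0.75 × 106.8 = 80.1 kips.
Bearing: edge l_c = 1.312, r_n = 34.45 kips; interior l_c = 2.75, r_n = 52.5 kips; R_n = 34.45 + 1·52.5 = 86.95 kips → 65.2 kips.
Block shear: A_gv = 1.797, A_nv = 1.24, A_nt = 0.2441 in²; R_n = min(0.6F_uA_nv, 0.6F_yA_gv) + U_bs·F_u·A_nt = 69.18 kips → 51.9 kips.
Block shear governs: 51.9 kips.

51.9 kips (block shear governs)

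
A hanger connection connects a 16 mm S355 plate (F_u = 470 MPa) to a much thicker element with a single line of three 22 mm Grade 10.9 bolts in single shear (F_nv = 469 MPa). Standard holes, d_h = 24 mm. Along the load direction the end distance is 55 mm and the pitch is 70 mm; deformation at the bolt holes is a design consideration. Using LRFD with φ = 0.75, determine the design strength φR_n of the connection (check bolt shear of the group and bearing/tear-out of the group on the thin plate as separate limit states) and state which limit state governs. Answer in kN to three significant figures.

401 kN (bolt shear governs)

Bolt shear: A_b = π·22²/4 = 380.1 mm²; R_n = 469 × 380.1 × 3 × 1 / 1000 = 534.8 kN → 0.75 × 534.8 = 401 kN.
Bearing (1.2 l_c t F_u ≤ 2.4 d t F_u): upper limit = 2.4·22·16·470 / 1000 = 397.1 kN.
  Edge l_c = 55 − 24/2 = 43 → r_n = 388 kN; interior l_c = 70 − 24 = 46 → r_n = 397.1 kN.
  R_n,bearing = 1·388 + 2·397.1 = 1182 kN → 0.75 × 1182 = 887 kN.
Bolt shear governs: 401 kN.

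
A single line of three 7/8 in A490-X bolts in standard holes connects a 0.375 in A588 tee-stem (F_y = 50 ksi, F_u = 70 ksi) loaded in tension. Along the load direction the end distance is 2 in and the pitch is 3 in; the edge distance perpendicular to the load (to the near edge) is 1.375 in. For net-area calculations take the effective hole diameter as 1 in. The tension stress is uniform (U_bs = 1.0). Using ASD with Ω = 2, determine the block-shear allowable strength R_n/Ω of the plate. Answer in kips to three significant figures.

Shear plane L_v = 2 + 2·3 = 8 in; A_gv = 8 × 0.375 = 3 in².
A_nv = (8 − 2.5·1) × 0.375 = 2.062 in².
A_nt = (1.375 − 0.5·1) × 0.375 = 0.3281 in².
0.6 F_u A_nv = 86.62 kips; 0.6 F_y A_gv = 90 kips → shear rupture governs the shear term.
R_n = 86.62 + 1.0 × 70 × 0.3281 = 109.6 kips.
Allowable strength R_n/Ω = 109.6 / 2 = 54.8 kips.

54.8 kips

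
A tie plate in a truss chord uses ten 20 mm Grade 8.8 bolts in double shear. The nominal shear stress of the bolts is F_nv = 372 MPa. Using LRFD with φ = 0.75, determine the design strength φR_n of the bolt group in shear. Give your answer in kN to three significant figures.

1750 kN

A_b = π × 20² / 4 = 314.2 mm².
R_n = F_nv · A_b · n · n_s = 372 × 314.2 × 10 × 2 / 1000 = 2337 kN.
Design strength φR_n = 0.75 × 2337 = 1750 kN.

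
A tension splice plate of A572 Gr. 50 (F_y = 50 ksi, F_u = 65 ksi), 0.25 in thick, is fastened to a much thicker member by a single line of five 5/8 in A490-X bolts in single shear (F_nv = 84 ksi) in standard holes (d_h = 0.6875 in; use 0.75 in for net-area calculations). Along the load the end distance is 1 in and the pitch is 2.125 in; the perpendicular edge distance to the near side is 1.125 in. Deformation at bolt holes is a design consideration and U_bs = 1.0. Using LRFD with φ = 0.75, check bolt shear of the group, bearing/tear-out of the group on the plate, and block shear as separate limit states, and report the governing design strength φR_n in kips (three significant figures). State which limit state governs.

Bolt shear: A_b = π·0.625²/4 = 0.3068 in²; R_n = 84 × 0.3068 × 5 × 1 = 128.9 kips → 0.75 × 128.9 = 96.6 kips.
Bearing: edge l_c = 0.6562, r_n = 12.8 kips; interior l_c = 1.438, r_n = 24.38 kips; R_n = 12.8 + 4·24.38 = 110.3 kips → 82.7 kips.
Block shear: A_gv = 2.375, A_nv = 1.531, A_nt = 0.1875 in²; R_n = min(0.6F_uA_nv, 0.6F_yA_gv) + U_bs·F_u·A_nt = 71.91 kips → 53.9 kips.
Block shear governs: 53.9 kips.

53.9 kips (block shear governs)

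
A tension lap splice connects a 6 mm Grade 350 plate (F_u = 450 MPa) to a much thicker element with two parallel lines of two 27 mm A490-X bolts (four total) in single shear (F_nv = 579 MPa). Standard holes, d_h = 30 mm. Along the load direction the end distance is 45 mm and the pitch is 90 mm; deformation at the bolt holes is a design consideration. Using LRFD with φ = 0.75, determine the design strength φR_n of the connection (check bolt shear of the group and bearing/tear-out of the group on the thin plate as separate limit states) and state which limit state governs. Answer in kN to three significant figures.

408 kN (bearing governs)

Bolt shear: A_b = π·27²/4 = 572.6 mm²; R_n = 579 × 572.6 × 4 × 1 / 1000 = 1326 kN → 0.75 × 1326 = 995 kN.
Bearing (1.2 l_c t F_u ≤ 2.4 d t F_u): upper limit = 2.4·27·6·450 / 1000 = 175 kN.
  Edge l_c = 45 − 30/2 = 30 → r_n = 97.2 kN; interior l_c = 90 − 30 = 60 → r_n = 175 kN.
  R_n,bearing = 2·97.2 + 2·175 = 544.3 kN → 0.75 × 544.3 = 408 kN.
Bearing governs: 408 kN.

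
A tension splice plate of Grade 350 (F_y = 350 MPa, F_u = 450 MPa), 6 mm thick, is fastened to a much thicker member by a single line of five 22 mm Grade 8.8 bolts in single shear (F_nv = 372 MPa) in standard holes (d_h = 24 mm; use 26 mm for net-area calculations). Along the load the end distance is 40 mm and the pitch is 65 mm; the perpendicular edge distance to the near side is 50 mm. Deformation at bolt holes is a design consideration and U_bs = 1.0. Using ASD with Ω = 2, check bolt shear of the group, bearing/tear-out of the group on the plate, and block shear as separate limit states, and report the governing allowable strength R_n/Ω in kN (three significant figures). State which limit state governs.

198 kN (block shear governs)

Bolt shear: A_b = π·22²/4 = 380.1 mm²; R_n = 372 × 380.1 × 5 × 1 / 1000 = 707 kN → 707 / 2 = 354 kN.
Bearing: edge l_c = 28, r_n = 90.72 kN; interior l_c = 41, r_n = 132.8 kN; R_n = 90.72 + 4·132.8 = 622.1 kN → 311 kN.
Block shear: A_gv = 1800, A_nv = 1098, A_nt = 222 mm²; R_n = min(0.6F_uA_nv, 0.6F_yA_gv) + U_bs·F_u·A_nt = 396.4 kN → 198 kN.
Block shear governs: 198 kN.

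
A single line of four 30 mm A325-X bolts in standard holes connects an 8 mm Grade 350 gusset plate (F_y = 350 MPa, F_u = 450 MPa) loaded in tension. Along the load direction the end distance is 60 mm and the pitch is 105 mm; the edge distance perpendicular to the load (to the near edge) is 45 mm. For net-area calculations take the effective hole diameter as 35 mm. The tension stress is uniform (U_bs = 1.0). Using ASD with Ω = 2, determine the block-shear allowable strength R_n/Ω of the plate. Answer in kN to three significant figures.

322 kN

Shear plane L_v = 60 + 3·105 = 375 mm; A_gv = 375 × 8 = 3000 mm².
A_nv = (375 − 3.5·35) × 8 = 2020 mm².
A_nt = (45 − 0.5·35) × 8 = 220 mm².
0.6 F_u A_nv = 545.4 kN; 0.6 F_y A_gv = 630 kN → shear rupture governs the shear term.
R_n = 545.4 + 1.0 × 450 × 220 / 1000 = 644.4 kN.
Allowable strength R_n/Ω = 644.4 / 2 = 322 kN.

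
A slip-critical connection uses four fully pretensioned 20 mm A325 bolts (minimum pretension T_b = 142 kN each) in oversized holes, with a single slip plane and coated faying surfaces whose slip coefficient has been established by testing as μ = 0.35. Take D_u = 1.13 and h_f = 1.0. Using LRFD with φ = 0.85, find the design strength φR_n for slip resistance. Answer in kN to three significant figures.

R_n = μ · D_u · h_f · T_b · n_s · n_b = 0.35 × 1.13 × 1.0 × 142 × 1 × 4 = 224.6 kN.
Design strength φR_n = 0.85 × 224.6 = 191 kN.

191 kN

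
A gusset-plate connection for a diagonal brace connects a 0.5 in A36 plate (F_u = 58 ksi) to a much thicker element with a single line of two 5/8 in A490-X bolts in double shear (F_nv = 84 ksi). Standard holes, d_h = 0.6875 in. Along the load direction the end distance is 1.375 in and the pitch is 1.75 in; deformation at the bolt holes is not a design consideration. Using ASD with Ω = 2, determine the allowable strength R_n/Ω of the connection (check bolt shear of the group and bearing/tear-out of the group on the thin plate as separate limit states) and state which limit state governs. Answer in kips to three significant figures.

45.5 kips (bearing governs)

Bolt shear: A_b = π·0.625²/4 = 0.3068 in²; R_n = 84 × 0.3068 × 2 × 2 = 103.1 kips → 103.1 / 2 = 51.5 kips.
Bearing (1.5 l_c t F_u ≤ 3.0 d t F_u): upper limit = 3.0·0.625·0.5·58 = 54.38 kips.
  Edge l_c = 1.375 − 0.6875/2 = 1.031 → r_n = 44.86 kips; interior l_c = 1.75 − 0.6875 = 1.062 → r_n = 46.22 kips.
  R_n,bearing = 1·44.86 + 1·46.22 = 91.08 kips → 91.08 / 2 = 45.5 kips.
Bearing governs: 45.5 kips.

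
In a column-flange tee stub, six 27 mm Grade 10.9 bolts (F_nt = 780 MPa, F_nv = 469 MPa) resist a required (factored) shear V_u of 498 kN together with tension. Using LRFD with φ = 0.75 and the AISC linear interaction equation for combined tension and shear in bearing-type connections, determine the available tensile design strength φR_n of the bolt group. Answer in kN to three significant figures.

1780 kN

A_b = π·27²/4 = 572.6 mm²; f_rv = 498 × 1000 / (6 × 572.6) = 145 MPa.
F'_nt = 1.3 F_nt − (F_nt / φF_nv) f_rv = 1.3·780 − (780/(0.75·469))·145 = 692.5 MPa, capped at F_nt → F'_nt = 692.5 MPa.
R_n = F'_nt · A_b · n = 692.5 × 572.6 × 6 / 1000 = 2379 kN.
Design strength φR_n = 0.75 × 2379 = 1780 kN.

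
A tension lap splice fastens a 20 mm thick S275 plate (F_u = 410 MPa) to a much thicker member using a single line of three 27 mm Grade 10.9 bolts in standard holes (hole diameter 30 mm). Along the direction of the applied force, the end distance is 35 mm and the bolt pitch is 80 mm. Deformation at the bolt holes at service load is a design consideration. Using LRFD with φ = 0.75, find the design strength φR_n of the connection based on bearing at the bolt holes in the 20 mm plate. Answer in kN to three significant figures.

886 kN

Per bolt r_n = 1.2 l_c t F_u ≤ 2.4 d t F_u; upper limit = 2.4 × 27 × 20 × 410 / 1000 = 531.4 kN.
Edge bolt: l_c = 35 − 30/2 = 20 mm → 1.2 × 20 × 20 × 410 / 1000 = 196.8 → r_n = 196.8 kN.
Interior bolts: l_c = 80 − 30 = 50 mm → 1.2 × 50 × 20 × 410 / 1000 = 492 → r_n = 492 kN.
R_n = 1 × 196.8 + 2 × 492 = 1181 kN.
Design strength φR_n = 0.75 × 1181 = 886 kN.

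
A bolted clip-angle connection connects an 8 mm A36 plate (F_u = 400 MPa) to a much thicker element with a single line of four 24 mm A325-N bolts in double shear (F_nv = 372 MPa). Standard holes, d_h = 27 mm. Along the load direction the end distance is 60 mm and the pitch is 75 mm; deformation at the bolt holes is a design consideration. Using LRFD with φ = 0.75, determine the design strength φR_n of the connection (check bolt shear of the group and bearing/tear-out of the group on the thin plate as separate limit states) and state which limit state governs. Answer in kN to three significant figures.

549 kN (bearing governs)

Bolt shear: A_b = π·24²/4 = 452.4 mm²; R_n = 372 × 452.4 × 4 × 2 / 1000 = 1346 kN → 0.75 × 1346 = 1010 kN.
Bearing (1.2 l_c t F_u ≤ 2.4 d t F_u): upper limit = 2.4·24·8·400 / 1000 = 184.3 kN.
  Edge l_c = 60 − 27/2 = 46.5 → r_n = 178.6 kN; interior l_c = 75 − 27 = 48 → r_n = 184.3 kN.
  R_n,bearing = 1·178.6 + 3·184.3 = 731.5 kN → 0.75 × 731.5 = 549 kN.
Bearing governs: 549 kN.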